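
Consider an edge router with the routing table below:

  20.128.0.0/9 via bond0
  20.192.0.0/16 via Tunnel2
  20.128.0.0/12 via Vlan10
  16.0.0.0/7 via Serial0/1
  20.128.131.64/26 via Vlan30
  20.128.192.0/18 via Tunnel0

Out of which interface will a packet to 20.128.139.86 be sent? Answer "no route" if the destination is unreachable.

Vlan10

Routes whose prefix contains 20.128.139.86:
  20.128.0.0/9 (20.128.0.0 - 20.255.255.255) -> bond0
  20.128.0.0/12 (20.128.0.0 - 20.143.255.255) -> Vlan10
More-specific entries that do NOT match:
  20.128.131.64/26 (20.128.131.64 - 20.128.131.127) does not contain 20.128.139.86
  20.128.192.0/18 (20.128.192.0 - 20.128.255.255) does not contain 20.128.139.86
  20.192.0.0/16 (20.192.0.0 - 20.192.255.255) does not contain 20.128.139.86
Longest matching prefix is /12 -> interface Vlan10.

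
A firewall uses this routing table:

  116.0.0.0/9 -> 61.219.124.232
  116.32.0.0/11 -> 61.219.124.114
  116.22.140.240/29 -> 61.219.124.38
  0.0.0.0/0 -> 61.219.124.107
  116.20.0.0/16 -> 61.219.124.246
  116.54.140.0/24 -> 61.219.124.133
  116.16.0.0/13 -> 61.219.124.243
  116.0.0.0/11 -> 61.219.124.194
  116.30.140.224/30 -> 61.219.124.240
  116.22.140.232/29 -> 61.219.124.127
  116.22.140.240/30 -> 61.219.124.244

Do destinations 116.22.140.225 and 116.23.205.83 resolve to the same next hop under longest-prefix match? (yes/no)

116.22.140.225: longest match 116.16.0.0/13 -> 61.219.124.243
116.23.205.83: longest match 116.16.0.0/13 -> 61.219.124.243

yes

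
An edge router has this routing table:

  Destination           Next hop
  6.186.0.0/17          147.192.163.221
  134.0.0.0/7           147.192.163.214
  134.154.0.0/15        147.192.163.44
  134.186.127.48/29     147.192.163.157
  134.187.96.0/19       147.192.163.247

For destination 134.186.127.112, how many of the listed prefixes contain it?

1

Prefixes containing 134.186.127.112:
  134.0.0.0/7 (134.0.0.0 - 135.255.255.255)
Total matching entries: 1.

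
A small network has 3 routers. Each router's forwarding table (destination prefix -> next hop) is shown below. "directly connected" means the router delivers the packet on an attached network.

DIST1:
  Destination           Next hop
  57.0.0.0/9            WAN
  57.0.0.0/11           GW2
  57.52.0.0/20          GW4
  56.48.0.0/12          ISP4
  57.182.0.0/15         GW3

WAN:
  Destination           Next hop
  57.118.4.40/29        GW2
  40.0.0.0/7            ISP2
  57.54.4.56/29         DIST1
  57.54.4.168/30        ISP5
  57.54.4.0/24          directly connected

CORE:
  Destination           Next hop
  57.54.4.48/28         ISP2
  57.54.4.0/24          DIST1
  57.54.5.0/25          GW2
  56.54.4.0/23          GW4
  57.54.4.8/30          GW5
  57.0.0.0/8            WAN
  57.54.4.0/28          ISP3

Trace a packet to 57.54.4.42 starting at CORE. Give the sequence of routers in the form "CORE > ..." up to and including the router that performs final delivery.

CORE > DIST1 > WAN

At CORE: longest match for 57.54.4.42 is 57.54.4.0/24 -> DIST1
At DIST1: longest match for 57.54.4.42 is 57.0.0.0/9 -> WAN
At WAN: longest match for 57.54.4.42 is 57.54.4.0/24 -> directly connected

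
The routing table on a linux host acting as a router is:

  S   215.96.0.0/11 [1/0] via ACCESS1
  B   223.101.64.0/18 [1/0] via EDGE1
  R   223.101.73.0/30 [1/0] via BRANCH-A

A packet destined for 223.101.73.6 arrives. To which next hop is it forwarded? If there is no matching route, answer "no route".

Routes whose prefix contains 223.101.73.6:
  223.101.64.0/18 (223.101.64.0 - 223.101.127.255) -> EDGE1
More-specific entries that do NOT match:
  223.101.73.0/30 (223.101.73.0 - 223.101.73.3) does not contain 223.101.73.6
Longest matching prefix is /18 -> next hop EDGE1.

EDGE1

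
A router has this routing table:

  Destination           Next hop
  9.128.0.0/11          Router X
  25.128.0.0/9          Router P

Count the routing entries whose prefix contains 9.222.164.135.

0

No listed prefix contains 9.222.164.135.
Total matching entries: 0.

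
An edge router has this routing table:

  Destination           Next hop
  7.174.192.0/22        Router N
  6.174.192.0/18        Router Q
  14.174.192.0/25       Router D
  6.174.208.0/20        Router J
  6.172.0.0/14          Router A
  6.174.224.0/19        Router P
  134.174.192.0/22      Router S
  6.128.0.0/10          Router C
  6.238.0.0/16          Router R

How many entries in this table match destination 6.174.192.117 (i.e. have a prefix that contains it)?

Prefixes containing 6.174.192.117:
  6.128.0.0/10 (6.128.0.0 - 6.191.255.255)
  6.172.0.0/14 (6.172.0.0 - 6.175.255.255)
  6.174.192.0/18 (6.174.192.0 - 6.174.255.255)
Total matching entries: 3.

3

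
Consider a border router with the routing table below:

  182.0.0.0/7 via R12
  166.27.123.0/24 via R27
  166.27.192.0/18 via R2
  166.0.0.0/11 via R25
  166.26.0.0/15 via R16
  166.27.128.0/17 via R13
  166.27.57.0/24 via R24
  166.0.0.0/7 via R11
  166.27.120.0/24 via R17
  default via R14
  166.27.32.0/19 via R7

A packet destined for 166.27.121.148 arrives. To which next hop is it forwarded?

R16

Routes whose prefix contains 166.27.121.148:
  0.0.0.0/0 (default, matches everything) -> R14
  166.0.0.0/7 (166.0.0.0 - 167.255.255.255) -> R11
  166.0.0.0/11 (166.0.0.0 - 166.31.255.255) -> R25
  166.26.0.0/15 (166.26.0.0 - 166.27.255.255) -> R16
More-specific entries that do NOT match:
  166.27.123.0/24 (166.27.123.0 - 166.27.123.255) does not contain 166.27.121.148
  166.27.57.0/24 (166.27.57.0 - 166.27.57.255) does not contain 166.27.121.148
  166.27.120.0/24 (166.27.120.0 - 166.27.120.255) does not contain 166.27.121.148
  166.27.32.0/19 (166.27.32.0 - 166.27.63.255) does not contain 166.27.121.148
  166.27.192.0/18 (166.27.192.0 - 166.27.255.255) does not contain 166.27.121.148
  166.27.128.0/17 (166.27.128.0 - 166.27.255.255) does not contain 166.27.121.148
Longest matching prefix is /15 -> next hop R16.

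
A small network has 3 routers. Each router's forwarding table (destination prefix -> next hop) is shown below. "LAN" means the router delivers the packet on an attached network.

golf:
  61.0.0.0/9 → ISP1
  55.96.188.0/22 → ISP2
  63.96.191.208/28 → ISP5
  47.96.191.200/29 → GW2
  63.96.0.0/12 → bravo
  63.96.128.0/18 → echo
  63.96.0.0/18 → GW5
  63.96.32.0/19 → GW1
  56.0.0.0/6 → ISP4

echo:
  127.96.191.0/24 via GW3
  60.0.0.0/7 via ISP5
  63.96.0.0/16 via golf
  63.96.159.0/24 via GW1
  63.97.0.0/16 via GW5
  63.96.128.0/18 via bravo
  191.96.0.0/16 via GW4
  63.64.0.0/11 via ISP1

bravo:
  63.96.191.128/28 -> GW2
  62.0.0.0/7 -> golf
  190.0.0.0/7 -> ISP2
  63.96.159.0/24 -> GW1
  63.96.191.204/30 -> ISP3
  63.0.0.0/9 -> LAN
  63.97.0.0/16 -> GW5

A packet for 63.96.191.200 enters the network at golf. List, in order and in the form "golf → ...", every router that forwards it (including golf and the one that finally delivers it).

At golf: longest match for 63.96.191.200 is 63.96.128.0/18 -> echo
At echo: longest match for 63.96.191.200 is 63.96.128.0/18 -> bravo
At bravo: longest match for 63.96.191.200 is 63.0.0.0/9 -> LAN

golf → echo → bravo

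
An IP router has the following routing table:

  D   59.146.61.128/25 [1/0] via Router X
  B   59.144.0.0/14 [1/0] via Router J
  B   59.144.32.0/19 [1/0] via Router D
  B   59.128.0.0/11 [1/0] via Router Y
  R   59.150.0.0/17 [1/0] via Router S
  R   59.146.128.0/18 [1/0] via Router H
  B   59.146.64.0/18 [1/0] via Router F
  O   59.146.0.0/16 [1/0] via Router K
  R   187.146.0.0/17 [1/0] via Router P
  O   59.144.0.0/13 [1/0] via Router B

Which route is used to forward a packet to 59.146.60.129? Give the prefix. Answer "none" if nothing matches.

59.146.0.0/16

Entries matching 59.146.60.129:
  59.128.0.0/11 (59.128.0.0 - 59.159.255.255)
  59.144.0.0/13 (59.144.0.0 - 59.151.255.255)
  59.144.0.0/14 (59.144.0.0 - 59.147.255.255)
  59.146.0.0/16 (59.146.0.0 - 59.146.255.255)
Most specific is 59.146.0.0/16.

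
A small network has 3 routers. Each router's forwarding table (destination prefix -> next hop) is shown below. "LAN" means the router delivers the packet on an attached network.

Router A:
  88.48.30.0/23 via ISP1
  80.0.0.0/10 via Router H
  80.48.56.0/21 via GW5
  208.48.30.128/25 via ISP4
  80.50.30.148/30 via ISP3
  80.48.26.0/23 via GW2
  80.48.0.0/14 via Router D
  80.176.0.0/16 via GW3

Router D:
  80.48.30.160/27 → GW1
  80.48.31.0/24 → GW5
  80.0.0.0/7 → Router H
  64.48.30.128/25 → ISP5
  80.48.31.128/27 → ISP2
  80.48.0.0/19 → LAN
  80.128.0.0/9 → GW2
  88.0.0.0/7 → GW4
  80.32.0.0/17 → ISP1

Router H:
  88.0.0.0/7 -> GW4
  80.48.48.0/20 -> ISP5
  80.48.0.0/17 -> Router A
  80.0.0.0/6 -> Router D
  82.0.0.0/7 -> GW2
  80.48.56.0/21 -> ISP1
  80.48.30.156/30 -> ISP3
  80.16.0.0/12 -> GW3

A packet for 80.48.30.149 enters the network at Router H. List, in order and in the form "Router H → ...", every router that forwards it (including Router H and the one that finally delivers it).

Router H → Router A → Router D

At Router H: longest match for 80.48.30.149 is 80.48.0.0/17 -> Router A
At Router A: longest match for 80.48.30.149 is 80.48.0.0/14 -> Router D
At Router D: longest match for 80.48.30.149 is 80.48.0.0/19 -> LAN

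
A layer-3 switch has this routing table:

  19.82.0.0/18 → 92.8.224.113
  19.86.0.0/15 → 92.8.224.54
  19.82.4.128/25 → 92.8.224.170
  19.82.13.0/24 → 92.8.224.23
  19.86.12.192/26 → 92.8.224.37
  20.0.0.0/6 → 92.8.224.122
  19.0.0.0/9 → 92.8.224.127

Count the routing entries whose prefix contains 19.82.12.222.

2

Prefixes containing 19.82.12.222:
  19.0.0.0/9 (19.0.0.0 - 19.127.255.255)
  19.82.0.0/18 (19.82.0.0 - 19.82.63.255)
Total matching entries: 2.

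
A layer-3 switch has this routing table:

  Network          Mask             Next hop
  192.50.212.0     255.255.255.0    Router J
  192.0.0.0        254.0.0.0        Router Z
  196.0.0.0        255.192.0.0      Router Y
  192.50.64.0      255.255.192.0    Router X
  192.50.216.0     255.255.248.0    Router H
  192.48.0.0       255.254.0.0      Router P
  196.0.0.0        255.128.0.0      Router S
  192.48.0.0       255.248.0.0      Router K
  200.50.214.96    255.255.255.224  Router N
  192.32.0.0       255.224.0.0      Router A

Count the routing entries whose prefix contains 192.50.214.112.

3

Prefixes containing 192.50.214.112:
  192.0.0.0/7 (192.0.0.0 - 193.255.255.255)
  192.32.0.0/11 (192.32.0.0 - 192.63.255.255)
  192.48.0.0/13 (192.48.0.0 - 192.55.255.255)
Total matching entries: 3.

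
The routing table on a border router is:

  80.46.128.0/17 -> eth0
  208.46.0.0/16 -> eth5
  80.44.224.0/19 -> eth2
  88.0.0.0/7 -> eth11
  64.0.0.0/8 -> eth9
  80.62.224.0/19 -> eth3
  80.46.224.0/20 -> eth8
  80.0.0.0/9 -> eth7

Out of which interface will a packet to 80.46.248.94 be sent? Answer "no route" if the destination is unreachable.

eth0

Routes whose prefix contains 80.46.248.94:
  80.0.0.0/9 (80.0.0.0 - 80.127.255.255) -> eth7
  80.46.128.0/17 (80.46.128.0 - 80.46.255.255) -> eth0
More-specific entries that do NOT match:
  80.46.224.0/20 (80.46.224.0 - 80.46.239.255) does not contain 80.46.248.94
  80.44.224.0/19 (80.44.224.0 - 80.44.255.255) does not contain 80.46.248.94
  80.62.224.0/19 (80.62.224.0 - 80.62.255.255) does not contain 80.46.248.94
Longest matching prefix is /17 -> interface eth0.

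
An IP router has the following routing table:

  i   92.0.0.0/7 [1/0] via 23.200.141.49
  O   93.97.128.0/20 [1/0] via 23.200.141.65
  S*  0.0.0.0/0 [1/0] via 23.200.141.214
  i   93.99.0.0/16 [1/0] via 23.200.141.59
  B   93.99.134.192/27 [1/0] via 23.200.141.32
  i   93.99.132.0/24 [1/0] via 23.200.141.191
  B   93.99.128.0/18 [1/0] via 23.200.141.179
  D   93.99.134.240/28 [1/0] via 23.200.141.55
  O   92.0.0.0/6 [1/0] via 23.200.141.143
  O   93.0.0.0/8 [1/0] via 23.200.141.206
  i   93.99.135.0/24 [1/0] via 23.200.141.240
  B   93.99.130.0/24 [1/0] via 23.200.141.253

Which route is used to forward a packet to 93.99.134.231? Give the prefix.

93.99.128.0/18

Entries matching 93.99.134.231:
  0.0.0.0/0 (default, matches everything)
  92.0.0.0/6 (92.0.0.0 - 95.255.255.255)
  92.0.0.0/7 (92.0.0.0 - 93.255.255.255)
  93.0.0.0/8 (93.0.0.0 - 93.255.255.255)
  93.99.0.0/16 (93.99.0.0 - 93.99.255.255)
  93.99.128.0/18 (93.99.128.0 - 93.99.191.255)
Most specific is 93.99.128.0/18.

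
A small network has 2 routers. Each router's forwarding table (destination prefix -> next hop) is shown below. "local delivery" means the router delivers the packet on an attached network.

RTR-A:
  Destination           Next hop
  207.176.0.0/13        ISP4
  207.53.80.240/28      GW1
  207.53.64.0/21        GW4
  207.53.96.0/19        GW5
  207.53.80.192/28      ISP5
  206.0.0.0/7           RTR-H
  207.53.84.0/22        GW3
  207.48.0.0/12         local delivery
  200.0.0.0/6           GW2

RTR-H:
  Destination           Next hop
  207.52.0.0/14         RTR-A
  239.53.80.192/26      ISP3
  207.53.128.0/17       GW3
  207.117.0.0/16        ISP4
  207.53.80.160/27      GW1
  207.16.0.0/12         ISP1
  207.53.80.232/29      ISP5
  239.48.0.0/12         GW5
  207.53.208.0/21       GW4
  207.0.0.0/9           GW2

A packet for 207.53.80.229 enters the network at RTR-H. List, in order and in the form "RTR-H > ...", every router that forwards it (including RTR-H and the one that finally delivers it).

RTR-H > RTR-A

At RTR-H: longest match for 207.53.80.229 is 207.52.0.0/14 -> RTR-A
At RTR-A: longest match for 207.53.80.229 is 207.48.0.0/12 -> local delivery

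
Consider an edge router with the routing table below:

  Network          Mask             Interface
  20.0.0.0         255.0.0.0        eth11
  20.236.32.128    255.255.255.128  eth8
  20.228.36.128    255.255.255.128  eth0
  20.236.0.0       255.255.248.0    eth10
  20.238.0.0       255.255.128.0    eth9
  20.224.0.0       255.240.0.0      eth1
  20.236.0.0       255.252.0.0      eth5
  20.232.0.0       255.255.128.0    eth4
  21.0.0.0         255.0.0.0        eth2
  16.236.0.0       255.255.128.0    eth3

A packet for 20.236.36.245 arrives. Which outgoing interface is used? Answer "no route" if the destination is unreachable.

Routes whose prefix contains 20.236.36.245:
  20.0.0.0/8 (20.0.0.0 - 20.255.255.255) -> eth11
  20.224.0.0/12 (20.224.0.0 - 20.239.255.255) -> eth1
  20.236.0.0/14 (20.236.0.0 - 20.239.255.255) -> eth5
More-specific entries that do NOT match:
  20.236.32.128/25 (20.236.32.128 - 20.236.32.255) does not contain 20.236.36.245
  20.228.36.128/25 (20.228.36.128 - 20.228.36.255) does not contain 20.236.36.245
  20.236.0.0/21 (20.236.0.0 - 20.236.7.255) does not contain 20.236.36.245
  20.238.0.0/17 (20.238.0.0 - 20.238.127.255) does not contain 20.236.36.245
  20.232.0.0/17 (20.232.0.0 - 20.232.127.255) does not contain 20.236.36.245
  16.236.0.0/17 (16.236.0.0 - 16.236.127.255) does not contain 20.236.36.245
Longest matching prefix is /14 -> interface eth5.

eth5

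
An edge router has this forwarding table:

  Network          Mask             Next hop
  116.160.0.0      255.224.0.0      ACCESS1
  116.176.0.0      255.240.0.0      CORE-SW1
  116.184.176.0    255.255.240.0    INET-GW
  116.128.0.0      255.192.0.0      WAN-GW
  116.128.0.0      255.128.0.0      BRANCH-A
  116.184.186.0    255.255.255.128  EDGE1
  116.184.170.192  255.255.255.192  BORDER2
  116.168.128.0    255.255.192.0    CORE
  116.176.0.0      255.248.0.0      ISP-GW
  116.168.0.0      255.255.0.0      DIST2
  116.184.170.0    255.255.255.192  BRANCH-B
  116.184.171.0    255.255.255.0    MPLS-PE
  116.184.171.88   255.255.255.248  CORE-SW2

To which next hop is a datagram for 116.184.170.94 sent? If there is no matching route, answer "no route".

CORE-SW1

Routes whose prefix contains 116.184.170.94:
  116.128.0.0/9 (116.128.0.0 - 116.255.255.255) -> BRANCH-A
  116.128.0.0/10 (116.128.0.0 - 116.191.255.255) -> WAN-GW
  116.160.0.0/11 (116.160.0.0 - 116.191.255.255) -> ACCESS1
  116.176.0.0/12 (116.176.0.0 - 116.191.255.255) -> CORE-SW1
More-specific entries that do NOT match:
  116.184.171.88/29 (116.184.171.88 - 116.184.171.95) does not contain 116.184.170.94
  116.184.170.192/26 (116.184.170.192 - 116.184.170.255) does not contain 116.184.170.94
  116.184.170.0/26 (116.184.170.0 - 116.184.170.63) does not contain 116.184.170.94
  116.184.186.0/25 (116.184.186.0 - 116.184.186.127) does not contain 116.184.170.94
  116.184.171.0/24 (116.184.171.0 - 116.184.171.255) does not contain 116.184.170.94
  116.184.176.0/20 (116.184.176.0 - 116.184.191.255) does not contain 116.184.170.94
  116.168.128.0/18 (116.168.128.0 - 116.168.191.255) does not contain 116.184.170.94
  116.168.0.0/16 (116.168.0.0 - 116.168.255.255) does not contain 116.184.170.94
  116.176.0.0/13 (116.176.0.0 - 116.183.255.255) does not contain 116.184.170.94
Longest matching prefix is /12 -> next hop CORE-SW1.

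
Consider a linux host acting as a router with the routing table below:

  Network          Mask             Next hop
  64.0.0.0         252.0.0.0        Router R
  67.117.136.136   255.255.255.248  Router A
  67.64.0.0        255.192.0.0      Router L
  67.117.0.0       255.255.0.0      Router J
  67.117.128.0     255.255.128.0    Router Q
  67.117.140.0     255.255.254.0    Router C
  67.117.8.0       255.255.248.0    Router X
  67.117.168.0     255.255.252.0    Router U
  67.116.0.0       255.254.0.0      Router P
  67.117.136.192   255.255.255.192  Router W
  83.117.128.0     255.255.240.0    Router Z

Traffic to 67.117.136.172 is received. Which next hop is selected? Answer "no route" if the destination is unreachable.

Router Q

Routes whose prefix contains 67.117.136.172:
  64.0.0.0/6 (64.0.0.0 - 67.255.255.255) -> Router R
  67.64.0.0/10 (67.64.0.0 - 67.127.255.255) -> Router L
  67.116.0.0/15 (67.116.0.0 - 67.117.255.255) -> Router P
  67.117.0.0/16 (67.117.0.0 - 67.117.255.255) -> Router J
  67.117.128.0/17 (67.117.128.0 - 67.117.255.255) -> Router Q
More-specific entries that do NOT match:
  67.117.136.136/29 (67.117.136.136 - 67.117.136.143) does not contain 67.117.136.172
  67.117.136.192/26 (67.117.136.192 - 67.117.136.255) does not contain 67.117.136.172
  67.117.140.0/23 (67.117.140.0 - 67.117.141.255) does not contain 67.117.136.172
  67.117.168.0/22 (67.117.168.0 - 67.117.171.255) does not contain 67.117.136.172
  67.117.8.0/21 (67.117.8.0 - 67.117.15.255) does not contain 67.117.136.172
  83.117.128.0/20 (83.117.128.0 - 83.117.143.255) does not contain 67.117.136.172
Longest matching prefix is /17 -> next hop Router Q.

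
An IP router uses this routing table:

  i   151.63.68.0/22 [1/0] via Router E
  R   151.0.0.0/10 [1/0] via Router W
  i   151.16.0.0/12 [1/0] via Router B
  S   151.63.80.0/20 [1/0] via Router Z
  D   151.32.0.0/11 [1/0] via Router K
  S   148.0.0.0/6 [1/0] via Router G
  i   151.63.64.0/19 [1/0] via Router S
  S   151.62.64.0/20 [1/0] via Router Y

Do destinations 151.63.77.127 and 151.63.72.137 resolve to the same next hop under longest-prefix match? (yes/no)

151.63.77.127: longest match 151.63.64.0/19 -> Router S
151.63.72.137: longest match 151.63.64.0/19 -> Router S

yes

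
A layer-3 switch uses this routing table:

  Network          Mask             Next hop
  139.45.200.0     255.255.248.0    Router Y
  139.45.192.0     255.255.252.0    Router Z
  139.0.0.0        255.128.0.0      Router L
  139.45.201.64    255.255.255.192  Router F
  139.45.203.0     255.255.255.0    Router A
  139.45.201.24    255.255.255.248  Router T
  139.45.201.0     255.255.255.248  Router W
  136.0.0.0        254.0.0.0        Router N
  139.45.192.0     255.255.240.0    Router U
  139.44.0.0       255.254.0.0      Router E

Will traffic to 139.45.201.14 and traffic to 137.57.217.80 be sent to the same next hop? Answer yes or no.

no

139.45.201.14: longest match 139.45.200.0/21 -> Router Y
137.57.217.80: longest match 136.0.0.0/7 -> Router N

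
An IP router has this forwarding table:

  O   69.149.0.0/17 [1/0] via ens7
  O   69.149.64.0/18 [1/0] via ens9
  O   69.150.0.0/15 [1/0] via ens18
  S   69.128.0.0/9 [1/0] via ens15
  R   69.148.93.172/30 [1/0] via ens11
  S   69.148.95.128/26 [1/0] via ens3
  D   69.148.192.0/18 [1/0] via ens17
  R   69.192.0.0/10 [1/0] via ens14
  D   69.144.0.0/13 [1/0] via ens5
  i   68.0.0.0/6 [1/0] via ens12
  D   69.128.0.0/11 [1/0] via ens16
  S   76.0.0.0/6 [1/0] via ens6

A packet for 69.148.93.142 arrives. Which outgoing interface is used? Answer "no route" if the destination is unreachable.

ens5

Routes whose prefix contains 69.148.93.142:
  68.0.0.0/6 (68.0.0.0 - 71.255.255.255) -> ens12
  69.128.0.0/9 (69.128.0.0 - 69.255.255.255) -> ens15
  69.128.0.0/11 (69.128.0.0 - 69.159.255.255) -> ens16
  69.144.0.0/13 (69.144.0.0 - 69.151.255.255) -> ens5
More-specific entries that do NOT match:
  69.148.93.172/30 (69.148.93.172 - 69.148.93.175) does not contain 69.148.93.142
  69.148.95.128/26 (69.148.95.128 - 69.148.95.191) does not contain 69.148.93.142
  69.149.64.0/18 (69.149.64.0 - 69.149.127.255) does not contain 69.148.93.142
  69.148.192.0/18 (69.148.192.0 - 69.148.255.255) does not contain 69.148.93.142
  69.149.0.0/17 (69.149.0.0 - 69.149.127.255) does not contain 69.148.93.142
  69.150.0.0/15 (69.150.0.0 - 69.151.255.255) does not contain 69.148.93.142
Longest matching prefix is /13 -> interface ens5.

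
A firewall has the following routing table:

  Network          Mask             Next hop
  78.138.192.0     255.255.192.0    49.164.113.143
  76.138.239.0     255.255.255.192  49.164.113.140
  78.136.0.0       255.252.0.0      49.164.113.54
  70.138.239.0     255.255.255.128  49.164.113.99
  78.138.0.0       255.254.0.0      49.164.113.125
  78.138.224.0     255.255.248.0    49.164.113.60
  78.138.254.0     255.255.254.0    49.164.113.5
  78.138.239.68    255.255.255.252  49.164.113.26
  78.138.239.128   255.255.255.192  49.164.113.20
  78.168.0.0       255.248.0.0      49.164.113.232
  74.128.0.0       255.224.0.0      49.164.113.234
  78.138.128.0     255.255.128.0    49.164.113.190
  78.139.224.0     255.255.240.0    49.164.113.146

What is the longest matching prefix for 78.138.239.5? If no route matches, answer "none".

78.138.192.0/18

Entries matching 78.138.239.5:
  78.136.0.0/14 (78.136.0.0 - 78.139.255.255)
  78.138.0.0/15 (78.138.0.0 - 78.139.255.255)
  78.138.128.0/17 (78.138.128.0 - 78.138.255.255)
  78.138.192.0/18 (78.138.192.0 - 78.138.255.255)
Most specific is 78.138.192.0/18.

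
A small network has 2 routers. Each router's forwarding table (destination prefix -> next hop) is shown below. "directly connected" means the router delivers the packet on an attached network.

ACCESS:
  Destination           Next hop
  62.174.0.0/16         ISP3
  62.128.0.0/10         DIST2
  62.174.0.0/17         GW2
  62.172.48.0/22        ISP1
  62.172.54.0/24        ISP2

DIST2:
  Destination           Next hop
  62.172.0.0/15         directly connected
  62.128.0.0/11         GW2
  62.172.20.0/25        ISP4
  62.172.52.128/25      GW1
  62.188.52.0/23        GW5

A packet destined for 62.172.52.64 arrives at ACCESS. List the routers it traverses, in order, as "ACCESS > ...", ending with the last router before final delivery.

ACCESS > DIST2

At ACCESS: longest match for 62.172.52.64 is 62.128.0.0/10 -> DIST2
At DIST2: longest match for 62.172.52.64 is 62.172.0.0/15 -> directly connected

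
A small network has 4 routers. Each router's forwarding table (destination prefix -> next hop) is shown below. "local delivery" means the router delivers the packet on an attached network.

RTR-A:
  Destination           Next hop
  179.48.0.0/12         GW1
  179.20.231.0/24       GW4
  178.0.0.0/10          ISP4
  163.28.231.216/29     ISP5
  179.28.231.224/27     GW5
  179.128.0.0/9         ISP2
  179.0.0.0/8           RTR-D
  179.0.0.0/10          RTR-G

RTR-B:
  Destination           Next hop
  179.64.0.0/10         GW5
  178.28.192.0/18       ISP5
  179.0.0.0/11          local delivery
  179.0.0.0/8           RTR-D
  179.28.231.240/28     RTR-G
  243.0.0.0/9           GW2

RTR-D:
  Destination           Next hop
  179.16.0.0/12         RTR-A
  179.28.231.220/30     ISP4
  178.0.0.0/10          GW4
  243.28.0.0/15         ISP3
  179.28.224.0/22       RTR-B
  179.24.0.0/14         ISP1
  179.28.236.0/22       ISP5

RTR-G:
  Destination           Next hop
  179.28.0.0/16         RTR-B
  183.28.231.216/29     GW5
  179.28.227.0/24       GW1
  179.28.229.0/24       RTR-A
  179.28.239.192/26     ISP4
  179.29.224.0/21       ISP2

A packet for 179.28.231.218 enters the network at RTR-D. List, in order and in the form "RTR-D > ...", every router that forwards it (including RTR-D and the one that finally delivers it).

At RTR-D: longest match for 179.28.231.218 is 179.16.0.0/12 -> RTR-A
At RTR-A: longest match for 179.28.231.218 is 179.0.0.0/10 -> RTR-G
At RTR-G: longest match for 179.28.231.218 is 179.28.0.0/16 -> RTR-B
At RTR-B: longest match for 179.28.231.218 is 179.0.0.0/11 -> local delivery

RTR-D > RTR-A > RTR-G > RTR-B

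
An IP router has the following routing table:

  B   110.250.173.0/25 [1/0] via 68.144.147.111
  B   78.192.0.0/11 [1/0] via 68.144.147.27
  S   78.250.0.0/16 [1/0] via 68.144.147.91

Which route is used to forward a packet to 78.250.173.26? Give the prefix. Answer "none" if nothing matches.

78.250.0.0/16

Entries matching 78.250.173.26:
  78.250.0.0/16 (78.250.0.0 - 78.250.255.255)
Most specific is 78.250.0.0/16.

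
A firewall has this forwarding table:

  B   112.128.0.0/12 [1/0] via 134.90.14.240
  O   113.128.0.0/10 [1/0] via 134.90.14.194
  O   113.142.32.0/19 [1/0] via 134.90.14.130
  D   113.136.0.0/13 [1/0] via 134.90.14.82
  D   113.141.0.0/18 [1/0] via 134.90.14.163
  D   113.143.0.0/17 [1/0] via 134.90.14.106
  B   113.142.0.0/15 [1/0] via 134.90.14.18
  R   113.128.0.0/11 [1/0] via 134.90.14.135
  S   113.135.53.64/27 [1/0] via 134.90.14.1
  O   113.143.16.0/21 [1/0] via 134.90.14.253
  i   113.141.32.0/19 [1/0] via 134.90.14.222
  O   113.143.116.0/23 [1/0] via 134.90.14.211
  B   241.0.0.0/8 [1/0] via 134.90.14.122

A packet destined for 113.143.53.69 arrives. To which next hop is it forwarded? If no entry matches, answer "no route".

134.90.14.106

Routes whose prefix contains 113.143.53.69:
  113.128.0.0/10 (113.128.0.0 - 113.191.255.255) -> 134.90.14.194
  113.128.0.0/11 (113.128.0.0 - 113.159.255.255) -> 134.90.14.135
  113.136.0.0/13 (113.136.0.0 - 113.143.255.255) -> 134.90.14.82
  113.142.0.0/15 (113.142.0.0 - 113.143.255.255) -> 134.90.14.18
  113.143.0.0/17 (113.143.0.0 - 113.143.127.255) -> 134.90.14.106
More-specific entries that do NOT match:
  113.135.53.64/27 (113.135.53.64 - 113.135.53.95) does not contain 113.143.53.69
  113.143.116.0/23 (113.143.116.0 - 113.143.117.255) does not contain 113.143.53.69
  113.143.16.0/21 (113.143.16.0 - 113.143.23.255) does not contain 113.143.53.69
  113.142.32.0/19 (113.142.32.0 - 113.142.63.255) does not contain 113.143.53.69
  113.141.32.0/19 (113.141.32.0 - 113.141.63.255) does not contain 113.143.53.69
  113.141.0.0/18 (113.141.0.0 - 113.141.63.255) does not contain 113.143.53.69
Longest matching prefix is /17 -> next hop 134.90.14.106.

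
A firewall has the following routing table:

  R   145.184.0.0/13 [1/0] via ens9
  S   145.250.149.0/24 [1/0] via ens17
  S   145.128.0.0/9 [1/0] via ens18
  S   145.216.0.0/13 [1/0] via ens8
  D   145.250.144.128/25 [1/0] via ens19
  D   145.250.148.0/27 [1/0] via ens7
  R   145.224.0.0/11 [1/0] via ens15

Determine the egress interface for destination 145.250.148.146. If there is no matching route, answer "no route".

Routes whose prefix contains 145.250.148.146:
  145.128.0.0/9 (145.128.0.0 - 145.255.255.255) -> ens18
  145.224.0.0/11 (145.224.0.0 - 145.255.255.255) -> ens15
More-specific entries that do NOT match:
  145.250.148.0/27 (145.250.148.0 - 145.250.148.31) does not contain 145.250.148.146
  145.250.144.128/25 (145.250.144.128 - 145.250.144.255) does not contain 145.250.148.146
  145.250.149.0/24 (145.250.149.0 - 145.250.149.255) does not contain 145.250.148.146
  145.184.0.0/13 (145.184.0.0 - 145.191.255.255) does not contain 145.250.148.146
  145.216.0.0/13 (145.216.0.0 - 145.223.255.255) does not contain 145.250.148.146
Longest matching prefix is /11 -> interface ens15.

ens15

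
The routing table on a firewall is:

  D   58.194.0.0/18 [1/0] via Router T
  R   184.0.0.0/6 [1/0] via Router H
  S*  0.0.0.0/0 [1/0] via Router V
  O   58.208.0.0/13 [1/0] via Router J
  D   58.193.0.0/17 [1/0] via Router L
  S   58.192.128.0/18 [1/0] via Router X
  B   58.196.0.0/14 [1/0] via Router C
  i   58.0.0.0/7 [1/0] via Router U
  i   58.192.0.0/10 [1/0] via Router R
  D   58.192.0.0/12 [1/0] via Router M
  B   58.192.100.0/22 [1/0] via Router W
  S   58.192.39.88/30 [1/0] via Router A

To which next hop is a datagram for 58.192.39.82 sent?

Router M

Routes whose prefix contains 58.192.39.82:
  0.0.0.0/0 (default, matches everything) -> Router V
  58.0.0.0/7 (58.0.0.0 - 59.255.255.255) -> Router U
  58.192.0.0/10 (58.192.0.0 - 58.255.255.255) -> Router R
  58.192.0.0/12 (58.192.0.0 - 58.207.255.255) -> Router M
More-specific entries that do NOT match:
  58.192.39.88/30 (58.192.39.88 - 58.192.39.91) does not contain 58.192.39.82
  58.192.100.0/22 (58.192.100.0 - 58.192.103.255) does not contain 58.192.39.82
  58.194.0.0/18 (58.194.0.0 - 58.194.63.255) does not contain 58.192.39.82
  58.192.128.0/18 (58.192.128.0 - 58.192.191.255) does not contain 58.192.39.82
  58.193.0.0/17 (58.193.0.0 - 58.193.127.255) does not contain 58.192.39.82
  58.196.0.0/14 (58.196.0.0 - 58.199.255.255) does not contain 58.192.39.82
  58.208.0.0/13 (58.208.0.0 - 58.215.255.255) does not contain 58.192.39.82
Longest matching prefix is /12 -> next hop Router M.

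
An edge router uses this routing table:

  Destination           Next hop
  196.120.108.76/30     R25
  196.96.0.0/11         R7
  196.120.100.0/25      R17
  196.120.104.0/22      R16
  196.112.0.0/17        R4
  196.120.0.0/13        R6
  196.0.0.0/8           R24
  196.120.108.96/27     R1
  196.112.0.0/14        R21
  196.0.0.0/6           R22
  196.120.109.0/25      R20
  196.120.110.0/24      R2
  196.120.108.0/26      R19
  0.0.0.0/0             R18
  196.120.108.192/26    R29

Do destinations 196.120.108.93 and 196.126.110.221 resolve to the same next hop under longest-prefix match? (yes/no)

196.120.108.93: longest match 196.120.0.0/13 -> R6
196.126.110.221: longest match 196.120.0.0/13 -> R6

yes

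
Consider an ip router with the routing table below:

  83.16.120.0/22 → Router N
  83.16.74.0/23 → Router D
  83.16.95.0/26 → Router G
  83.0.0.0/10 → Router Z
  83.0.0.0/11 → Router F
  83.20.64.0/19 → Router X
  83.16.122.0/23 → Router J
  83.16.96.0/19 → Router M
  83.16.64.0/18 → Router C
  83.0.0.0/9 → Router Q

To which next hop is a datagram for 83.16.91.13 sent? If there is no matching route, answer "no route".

Router C

Routes whose prefix contains 83.16.91.13:
  83.0.0.0/9 (83.0.0.0 - 83.127.255.255) -> Router Q
  83.0.0.0/10 (83.0.0.0 - 83.63.255.255) -> Router Z
  83.0.0.0/11 (83.0.0.0 - 83.31.255.255) -> Router F
  83.16.64.0/18 (83.16.64.0 - 83.16.127.255) -> Router C
More-specific entries that do NOT match:
  83.16.95.0/26 (83.16.95.0 - 83.16.95.63) does not contain 83.16.91.13
  83.16.74.0/23 (83.16.74.0 - 83.16.75.255) does not contain 83.16.91.13
  83.16.122.0/23 (83.16.122.0 - 83.16.123.255) does not contain 83.16.91.13
  83.16.120.0/22 (83.16.120.0 - 83.16.123.255) does not contain 83.16.91.13
  83.20.64.0/19 (83.20.64.0 - 83.20.95.255) does not contain 83.16.91.13
  83.16.96.0/19 (83.16.96.0 - 83.16.127.255) does not contain 83.16.91.13
Longest matching prefix is /18 -> next hop Router C.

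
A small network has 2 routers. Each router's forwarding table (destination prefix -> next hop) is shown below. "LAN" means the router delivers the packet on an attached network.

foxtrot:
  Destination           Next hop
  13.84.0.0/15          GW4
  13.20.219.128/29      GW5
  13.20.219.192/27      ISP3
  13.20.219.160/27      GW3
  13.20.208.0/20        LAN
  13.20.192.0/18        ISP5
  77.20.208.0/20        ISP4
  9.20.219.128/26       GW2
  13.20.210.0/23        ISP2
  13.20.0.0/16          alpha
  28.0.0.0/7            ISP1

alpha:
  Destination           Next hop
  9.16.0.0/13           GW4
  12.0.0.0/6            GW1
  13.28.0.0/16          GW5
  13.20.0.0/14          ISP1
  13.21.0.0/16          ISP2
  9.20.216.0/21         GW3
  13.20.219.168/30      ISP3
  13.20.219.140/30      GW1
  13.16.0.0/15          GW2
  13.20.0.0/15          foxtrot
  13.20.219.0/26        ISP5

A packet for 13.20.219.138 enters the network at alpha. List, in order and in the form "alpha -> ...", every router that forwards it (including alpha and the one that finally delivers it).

At alpha: longest match for 13.20.219.138 is 13.20.0.0/15 -> foxtrot
At foxtrot: longest match for 13.20.219.138 is 13.20.208.0/20 -> LAN

alpha -> foxtrot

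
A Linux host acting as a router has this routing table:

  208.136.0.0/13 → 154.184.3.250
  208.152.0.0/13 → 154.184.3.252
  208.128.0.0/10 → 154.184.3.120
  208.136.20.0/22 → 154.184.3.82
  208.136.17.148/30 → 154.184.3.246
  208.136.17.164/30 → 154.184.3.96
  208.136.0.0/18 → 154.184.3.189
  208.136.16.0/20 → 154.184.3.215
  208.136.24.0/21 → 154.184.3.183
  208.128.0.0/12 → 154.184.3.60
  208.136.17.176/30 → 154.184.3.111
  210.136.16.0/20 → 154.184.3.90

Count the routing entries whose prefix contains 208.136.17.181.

Prefixes containing 208.136.17.181:
  208.128.0.0/10 (208.128.0.0 - 208.191.255.255)
  208.128.0.0/12 (208.128.0.0 - 208.143.255.255)
  208.136.0.0/13 (208.136.0.0 - 208.143.255.255)
  208.136.0.0/18 (208.136.0.0 - 208.136.63.255)
  208.136.16.0/20 (208.136.16.0 - 208.136.31.255)
Total matching entries: 5.

5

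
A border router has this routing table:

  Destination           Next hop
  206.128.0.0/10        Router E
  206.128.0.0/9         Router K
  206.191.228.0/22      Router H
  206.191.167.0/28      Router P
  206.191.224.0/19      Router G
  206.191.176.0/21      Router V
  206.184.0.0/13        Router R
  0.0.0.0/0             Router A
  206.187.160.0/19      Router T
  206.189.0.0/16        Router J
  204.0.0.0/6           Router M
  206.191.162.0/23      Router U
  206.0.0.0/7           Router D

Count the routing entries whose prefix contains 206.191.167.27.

Prefixes containing 206.191.167.27:
  0.0.0.0/0 (default, matches everything)
  204.0.0.0/6 (204.0.0.0 - 207.255.255.255)
  206.0.0.0/7 (206.0.0.0 - 207.255.255.255)
  206.128.0.0/9 (206.128.0.0 - 206.255.255.255)
  206.128.0.0/10 (206.128.0.0 - 206.191.255.255)
  206.184.0.0/13 (206.184.0.0 - 206.191.255.255)
Total matching entries: 6.

6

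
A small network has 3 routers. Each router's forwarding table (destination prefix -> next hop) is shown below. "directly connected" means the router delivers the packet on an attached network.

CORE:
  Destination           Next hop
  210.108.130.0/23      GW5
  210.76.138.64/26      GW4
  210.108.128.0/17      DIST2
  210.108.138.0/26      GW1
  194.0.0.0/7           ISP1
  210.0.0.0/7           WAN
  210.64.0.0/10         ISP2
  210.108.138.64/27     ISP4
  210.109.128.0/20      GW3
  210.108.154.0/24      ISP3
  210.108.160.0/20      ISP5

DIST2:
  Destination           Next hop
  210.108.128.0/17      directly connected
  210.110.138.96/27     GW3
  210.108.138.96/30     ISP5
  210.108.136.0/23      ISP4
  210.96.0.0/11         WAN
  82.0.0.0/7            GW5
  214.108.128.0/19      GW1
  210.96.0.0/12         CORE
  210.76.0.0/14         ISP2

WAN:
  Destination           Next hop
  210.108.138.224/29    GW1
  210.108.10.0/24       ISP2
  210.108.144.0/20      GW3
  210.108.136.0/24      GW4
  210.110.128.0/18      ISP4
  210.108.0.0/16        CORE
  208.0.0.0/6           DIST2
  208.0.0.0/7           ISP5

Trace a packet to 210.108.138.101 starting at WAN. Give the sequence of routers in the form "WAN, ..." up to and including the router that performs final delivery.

At WAN: longest match for 210.108.138.101 is 210.108.0.0/16 -> CORE
At CORE: longest match for 210.108.138.101 is 210.108.128.0/17 -> DIST2
At DIST2: longest match for 210.108.138.101 is 210.108.128.0/17 -> directly connected

WAN, CORE, DIST2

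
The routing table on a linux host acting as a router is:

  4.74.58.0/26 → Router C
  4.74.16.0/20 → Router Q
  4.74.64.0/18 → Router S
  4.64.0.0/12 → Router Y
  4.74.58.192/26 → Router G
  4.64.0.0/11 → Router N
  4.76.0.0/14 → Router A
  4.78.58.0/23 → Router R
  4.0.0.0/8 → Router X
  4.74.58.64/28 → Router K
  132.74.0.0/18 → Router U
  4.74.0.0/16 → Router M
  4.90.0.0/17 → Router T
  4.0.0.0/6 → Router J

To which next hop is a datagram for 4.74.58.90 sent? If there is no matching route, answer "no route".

Routes whose prefix contains 4.74.58.90:
  4.0.0.0/6 (4.0.0.0 - 7.255.255.255) -> Router J
  4.0.0.0/8 (4.0.0.0 - 4.255.255.255) -> Router X
  4.64.0.0/11 (4.64.0.0 - 4.95.255.255) -> Router N
  4.64.0.0/12 (4.64.0.0 - 4.79.255.255) -> Router Y
  4.74.0.0/16 (4.74.0.0 - 4.74.255.255) -> Router M
More-specific entries that do NOT match:
  4.74.58.64/28 (4.74.58.64 - 4.74.58.79) does not contain 4.74.58.90
  4.74.58.0/26 (4.74.58.0 - 4.74.58.63) does not contain 4.74.58.90
  4.74.58.192/26 (4.74.58.192 - 4.74.58.255) does not contain 4.74.58.90
  4.78.58.0/23 (4.78.58.0 - 4.78.59.255) does not contain 4.74.58.90
  4.74.16.0/20 (4.74.16.0 - 4.74.31.255) does not contain 4.74.58.90
  4.74.64.0/18 (4.74.64.0 - 4.74.127.255) does not contain 4.74.58.90
  132.74.0.0/18 (132.74.0.0 - 132.74.63.255) does not contain 4.74.58.90
  4.90.0.0/17 (4.90.0.0 - 4.90.127.255) does not contain 4.74.58.90
Longest matching prefix is /16 -> next hop Router M.

Router M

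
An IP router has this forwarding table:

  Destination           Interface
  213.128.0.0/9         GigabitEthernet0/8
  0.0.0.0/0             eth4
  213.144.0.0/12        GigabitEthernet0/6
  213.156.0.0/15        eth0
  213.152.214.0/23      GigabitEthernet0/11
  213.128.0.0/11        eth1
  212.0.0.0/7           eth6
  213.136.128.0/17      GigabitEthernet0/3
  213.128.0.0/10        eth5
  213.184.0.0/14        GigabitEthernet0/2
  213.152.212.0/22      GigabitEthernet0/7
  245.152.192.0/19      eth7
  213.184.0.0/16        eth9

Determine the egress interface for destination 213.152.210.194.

GigabitEthernet0/6

Routes whose prefix contains 213.152.210.194:
  0.0.0.0/0 (default, matches everything) -> eth4
  212.0.0.0/7 (212.0.0.0 - 213.255.255.255) -> eth6
  213.128.0.0/9 (213.128.0.0 - 213.255.255.255) -> GigabitEthernet0/8
  213.128.0.0/10 (213.128.0.0 - 213.191.255.255) -> eth5
  213.128.0.0/11 (213.128.0.0 - 213.159.255.255) -> eth1
  213.144.0.0/12 (213.144.0.0 - 213.159.255.255) -> GigabitEthernet0/6
More-specific entries that do NOT match:
  213.152.214.0/23 (213.152.214.0 - 213.152.215.255) does not contain 213.152.210.194
  213.152.212.0/22 (213.152.212.0 - 213.152.215.255) does not contain 213.152.210.194
  245.152.192.0/19 (245.152.192.0 - 245.152.223.255) does not contain 213.152.210.194
  213.136.128.0/17 (213.136.128.0 - 213.136.255.255) does not contain 213.152.210.194
  213.184.0.0/16 (213.184.0.0 - 213.184.255.255) does not contain 213.152.210.194
  213.156.0.0/15 (213.156.0.0 - 213.157.255.255) does not contain 213.152.210.194
  213.184.0.0/14 (213.184.0.0 - 213.187.255.255) does not contain 213.152.210.194
Longest matching prefix is /12 -> interface GigabitEthernet0/6.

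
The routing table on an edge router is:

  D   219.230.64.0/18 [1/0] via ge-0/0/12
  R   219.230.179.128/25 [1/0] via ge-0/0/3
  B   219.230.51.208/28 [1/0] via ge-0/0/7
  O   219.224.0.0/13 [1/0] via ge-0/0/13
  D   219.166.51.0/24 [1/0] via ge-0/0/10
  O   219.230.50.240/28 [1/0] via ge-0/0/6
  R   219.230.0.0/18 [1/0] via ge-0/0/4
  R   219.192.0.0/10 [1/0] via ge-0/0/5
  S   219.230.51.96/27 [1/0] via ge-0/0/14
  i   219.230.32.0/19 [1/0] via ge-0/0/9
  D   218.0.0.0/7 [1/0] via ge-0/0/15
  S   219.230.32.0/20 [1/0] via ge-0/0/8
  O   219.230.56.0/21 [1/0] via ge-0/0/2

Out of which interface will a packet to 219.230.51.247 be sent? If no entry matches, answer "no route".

ge-0/0/9

Routes whose prefix contains 219.230.51.247:
  218.0.0.0/7 (218.0.0.0 - 219.255.255.255) -> ge-0/0/15
  219.192.0.0/10 (219.192.0.0 - 219.255.255.255) -> ge-0/0/5
  219.224.0.0/13 (219.224.0.0 - 219.231.255.255) -> ge-0/0/13
  219.230.0.0/18 (219.230.0.0 - 219.230.63.255) -> ge-0/0/4
  219.230.32.0/19 (219.230.32.0 - 219.230.63.255) -> ge-0/0/9
More-specific entries that do NOT match:
  219.230.51.208/28 (219.230.51.208 - 219.230.51.223) does not contain 219.230.51.247
  219.230.50.240/28 (219.230.50.240 - 219.230.50.255) does not contain 219.230.51.247
  219.230.51.96/27 (219.230.51.96 - 219.230.51.127) does not contain 219.230.51.247
  219.230.179.128/25 (219.230.179.128 - 219.230.179.255) does not contain 219.230.51.247
  219.166.51.0/24 (219.166.51.0 - 219.166.51.255) does not contain 219.230.51.247
  219.230.56.0/21 (219.230.56.0 - 219.230.63.255) does not contain 219.230.51.247
  219.230.32.0/20 (219.230.32.0 - 219.230.47.255) does not contain 219.230.51.247
Longest matching prefix is /19 -> interface ge-0/0/9.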